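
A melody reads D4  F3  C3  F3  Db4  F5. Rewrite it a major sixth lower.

F3 Ab2 Eb2 Ab2 Fb3 Ab4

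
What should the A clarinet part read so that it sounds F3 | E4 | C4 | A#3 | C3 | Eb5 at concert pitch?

Written C4 sounds as A3 on the A clarinet, so concert pitches are written a minor third up.
F3 to Ab3
E4 to G4
C4 to Eb4
A#3 to C#4
C3 to Eb3
Eb5 to Gb5

Ab3 G4 Eb4 C#4 Eb3 Gb5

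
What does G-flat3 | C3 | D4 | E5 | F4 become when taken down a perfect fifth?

Cb3 F2 G3 A4 Bb3

Gb3 → Cb3
C3 → F2
D4 → G3
E5 → A4
F4 → Bb3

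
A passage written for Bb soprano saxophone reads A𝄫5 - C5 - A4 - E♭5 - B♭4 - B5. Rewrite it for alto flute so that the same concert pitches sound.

First find concert pitch: the Bb soprano saxophone sounds a major second below written, so A𝄫5 C5 A4 E♭5 B♭4 B5 sounds Gbb5 Bb4 G4 Db5 Ab4 A5.
Then write for alto flute: it sounds a perfect fourth below written, so the part must be a perfect fourth above concert.
Gbb5 → Cbb6
Bb4 → Eb5
G4 → C5
Db5 → Gb5
Ab4 → Db5
A5 → D6

Cbb6 Eb5 C5 Gb5 Db5 D6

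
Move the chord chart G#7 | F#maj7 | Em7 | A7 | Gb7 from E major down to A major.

E major down to A major is a perfect fifth; each chord root moves by that interval while the quality stays the same.
G#7: root G# down a perfect fifth → C#, giving C#7.
F#maj7: root F# down a perfect fifth → B, giving Bmaj7.
Em7: root E down a perfect fifth → A, giving Am7.
A7: root A down a perfect fifth → D, giving D7.
Gb7: root Gb down a perfect fifth → Cb, giving Cb7.

C#7 Bmaj7 Am7 D7 Cb7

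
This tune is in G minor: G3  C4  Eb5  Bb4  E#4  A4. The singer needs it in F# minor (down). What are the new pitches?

From G down to F# is a minor second; apply that to each pitch.
G3 becomes F#3
C4 becomes B3
Eb5 becomes D5
Bb4 becomes A4
E#4 becomes D##4
A4 becomes G#4

F#3 B3 D5 A4 D##4 G#4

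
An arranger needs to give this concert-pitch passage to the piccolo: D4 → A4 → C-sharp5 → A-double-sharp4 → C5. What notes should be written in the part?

Written C4 sounds as C5 on the piccolo, so concert pitches are written a perfect octave down.
D4 to D3
A4 to A3
C#5 to C#4
A##4 to A##3
C5 to C4

D3 A3 C#4 A##3 C4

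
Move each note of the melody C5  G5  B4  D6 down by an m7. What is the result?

D4 A4 C#4 E5

C5 → D4
G5 → A4
B4 → C#4
D6 → E5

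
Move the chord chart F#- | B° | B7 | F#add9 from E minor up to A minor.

E minor up to A minor is a perfect fourth; each chord root moves by that interval while the quality stays the same.
F#-: root F# up a perfect fourth → B, giving B-.
B°: root B up a perfect fourth → E, giving E°.
B7: root B up a perfect fourth → E, giving E7.
F#add9: root F# up a perfect fourth → B, giving Badd9.

B- E° E7 Badd9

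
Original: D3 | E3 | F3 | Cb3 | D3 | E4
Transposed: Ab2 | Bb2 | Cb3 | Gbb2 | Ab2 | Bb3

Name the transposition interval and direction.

down an augmented fourth

Take the first pair: D3 → Ab2. D to A spans 4 letter names, so the interval is some kind of fourth.
Ab2 to D3 is 6 semitones, which makes it an augmented fourth; the second version is lower, so the direction is down.
Checking another pair — E4 → Bb3 — gives the same interval.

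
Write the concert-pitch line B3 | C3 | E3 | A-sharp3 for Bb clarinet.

C#4 D3 F#3 B#3

Written C4 sounds as Bb3 on the Bb clarinet, so concert pitches are written a major second up.
B3 gives C#4
C3 gives D3
E3 gives F#3
A#3 gives B#3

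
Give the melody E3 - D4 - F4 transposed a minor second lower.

E3 becomes D#3
D4 becomes C#4
F4 becomes E4

D#3 C#4 E4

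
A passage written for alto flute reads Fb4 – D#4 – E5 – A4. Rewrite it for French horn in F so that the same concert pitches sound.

First find concert pitch: the alto flute sounds a perfect fourth below written, so Fb4 D#4 E5 A4 sounds Cb4 A#3 B4 E4.
Then write for French horn in F: it sounds a perfect fifth below written, so the part must be a perfect fifth above concert.
Cb4 → Gb4
A#3 → E#4
B4 → F#5
E4 → B4

Gb4 E#4 F#5 B4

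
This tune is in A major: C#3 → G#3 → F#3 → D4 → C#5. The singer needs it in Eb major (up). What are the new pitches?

G3 D4 C4 Ab4 G5

A major to Eb major up is a diminished fifth, so every note moves up by that interval.
C#3 -> G3
G#3 -> D4
F#3 -> C4
D4 -> Ab4
C#5 -> G5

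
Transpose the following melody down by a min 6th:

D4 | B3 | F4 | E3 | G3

D4 → F#3
B3 → D#3
F4 → A3
E3 → G#2
G3 → B2

F#3 D#3 A3 G#2 B2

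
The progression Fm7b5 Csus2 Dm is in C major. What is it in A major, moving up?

C major up to A major is a major sixth; each chord root moves by that interval while the quality stays the same.
Fm7b5: root F up a major sixth → D, giving Dm7b5.
Csus2: root C up a major sixth → A, giving Asus2.
Dm: root D up a major sixth → B, giving Bm.

Dm7b5 Asus2 Bm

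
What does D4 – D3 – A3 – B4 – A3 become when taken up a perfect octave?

D5 D4 A4 B5 A4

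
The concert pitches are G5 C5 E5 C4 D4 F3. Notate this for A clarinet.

Bb5 Eb5 G5 Eb4 F4 Ab3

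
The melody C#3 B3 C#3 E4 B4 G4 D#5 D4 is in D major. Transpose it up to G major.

F#3 E4 F#3 A4 E5 C5 G#5 G4

From D up to G is a perfect fourth; apply that to each pitch.
C#3 becomes F#3
B3 becomes E4
C#3 becomes F#3
E4 becomes A4
B4 becomes E5
G4 becomes C5
D#5 becomes G#5
D4 becomes G4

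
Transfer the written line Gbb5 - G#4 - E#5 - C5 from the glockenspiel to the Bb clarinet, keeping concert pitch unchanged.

First find concert pitch: the glockenspiel sounds a perfect fifteenth above written, so Gbb5 G#4 E#5 C5 sounds Gbb7 G#6 E#7 C7.
Then write for Bb clarinet: it sounds a major second below written, so the part must be a major second above concert.
Gbb7 → Abb7
G#6 → A#6
E#7 → F##7
C7 → D7

Abb7 A#6 F##7 D7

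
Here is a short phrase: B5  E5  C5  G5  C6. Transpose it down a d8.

B#4 E#4 C#4 G#4 C#5

B5 gives B#4
E5 gives E#4
C5 gives C#4
G5 gives G#4
C6 gives C#5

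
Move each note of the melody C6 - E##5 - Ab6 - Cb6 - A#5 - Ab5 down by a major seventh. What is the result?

C6 gives Db5
E##5 gives F##4
Ab6 gives Bbb5
Cb6 gives Dbb5
A#5 gives B4
Ab5 gives Bbb4

Db5 F##4 Bbb5 Dbb5 B4 Bbb4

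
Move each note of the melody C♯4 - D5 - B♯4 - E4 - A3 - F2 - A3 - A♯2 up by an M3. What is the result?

E#4 F#5 D##5 G#4 C#4 A2 C#4 C##3

C#4 → E#4
D5 → F#5
B#4 → D##5
E4 → G#4
A3 → C#4
F2 → A2
A3 → C#4
A#2 → C##3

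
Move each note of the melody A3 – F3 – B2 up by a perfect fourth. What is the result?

D4 Bb3 E3

A3: a fourth up reaches D, and 5 semitones makes it D4.
F3: a fourth up reaches B, and 5 semitones makes it Bb3.
A perfect fourth up from B2 gives E3.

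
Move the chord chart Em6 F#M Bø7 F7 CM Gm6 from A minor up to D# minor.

A minor up to D# minor is an augmented fourth; each chord root moves by that interval while the quality stays the same.
Em6: root E up an augmented fourth → A#, giving A#m6.
F#M: root F# up an augmented fourth → B#, giving B#M.
Bø7: root B up an augmented fourth → E#, giving E#ø7.
F7: root F up an augmented fourth → B, giving B7.
CM: root C up an augmented fourth → F#, giving F#M.
Gm6: root G up an augmented fourth → C#, giving C#m6.

A#m6 B#M E#ø7 B7 F#M C#m6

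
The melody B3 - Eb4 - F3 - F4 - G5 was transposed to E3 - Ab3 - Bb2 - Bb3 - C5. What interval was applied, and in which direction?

Take the first pair: B3 → E3. B to E spans 5 letter names, so the interval is some kind of fifth.
E3 to B3 is 7 semitones, which makes it a perfect fifth; the second version is lower, so the direction is down.
Checking another pair — G5 → C5 — gives the same interval.

down a perfect fifth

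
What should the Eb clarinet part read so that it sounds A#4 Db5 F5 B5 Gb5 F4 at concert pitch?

Written C4 sounds as Eb4 on the Eb clarinet, so concert pitches are written a minor third down.
A#4 to F##4
Db5 to Bb4
F5 to D5
B5 to G#5
Gb5 to Eb5
F4 to D4

F##4 Bb4 D5 G#5 Eb5 D4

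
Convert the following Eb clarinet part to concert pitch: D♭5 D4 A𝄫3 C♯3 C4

Fb5 F4 Cbb4 E3 Eb4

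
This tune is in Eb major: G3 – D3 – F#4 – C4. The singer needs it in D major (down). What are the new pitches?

Eb major to D major down is a minor second, so every note moves down by that interval.
G3 becomes F#3
D3 becomes C#3
F#4 becomes E#4
C4 becomes B3

F#3 C#3 E#4 B3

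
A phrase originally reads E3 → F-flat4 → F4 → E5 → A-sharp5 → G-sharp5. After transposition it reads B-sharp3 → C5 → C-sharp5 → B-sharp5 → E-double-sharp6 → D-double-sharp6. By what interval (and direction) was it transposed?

From E3 to B#3 is 5 letter names — a fifth of some quality.
E3 to B#3 is 8 semitones, which makes it an augmented fifth; the second version is higher, so the direction is up.
Checking another pair — G#5 → D##6 — gives the same interval.

up an augmented fifth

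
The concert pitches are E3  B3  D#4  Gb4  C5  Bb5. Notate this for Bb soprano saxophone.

F#3 C#4 E#4 Ab4 D5 C6

The Bb soprano saxophone sounds a major second below written, so the written part must be a major second above concert — transpose each note up.
E3 gives F#3
B3 gives C#4
D#4 gives E#4
Gb4 gives Ab4
C5 gives D5
Bb5 gives C6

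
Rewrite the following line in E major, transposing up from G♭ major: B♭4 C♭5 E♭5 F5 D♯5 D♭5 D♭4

G♭ major to E major up is an augmented sixth, so every note moves up by that interval.
Bb4 to G#5
Cb5 to A5
Eb5 to C#6
F5 to D#6
D#5 to B##5
Db5 to B5
Db4 to B4

G#5 A5 C#6 D#6 B##5 B5 B4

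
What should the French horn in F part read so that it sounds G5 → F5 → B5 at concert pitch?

D6 C6 F#6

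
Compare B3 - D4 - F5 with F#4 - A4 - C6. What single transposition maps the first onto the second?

up a perfect fifth

Take the first pair: B3 → F#4. B to F spans 5 letter names, so the interval is some kind of fifth.
B3 to F#4 is 7 semitones, which makes it a perfect fifth; the second version is higher, so the direction is up.
Checking another pair — F5 → C6 — gives the same interval.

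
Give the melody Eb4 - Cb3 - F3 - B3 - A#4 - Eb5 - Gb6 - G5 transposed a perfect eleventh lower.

Eb4 gives Bb2
Cb3 gives Gb1
F3 gives C2
B3 gives F#2
A#4 gives E#3
Eb5 gives Bb3
Gb6 gives Db5
G5 gives D4

Bb2 Gb1 C2 F#2 E#3 Bb3 Db5 D4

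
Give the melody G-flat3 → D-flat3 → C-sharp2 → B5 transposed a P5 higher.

Db4 Ab3 G#2 F#6

A perfect fifth up from Gb3 gives Db4.
Db3: a fifth up reaches A, and 7 semitones makes it Ab3.
C#2: a fifth up reaches G, and 7 semitones makes it G#2.
A perfect fifth up from B5 gives F#6.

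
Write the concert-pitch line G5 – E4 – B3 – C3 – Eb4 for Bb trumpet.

A5 F#4 C#4 D3 F4

The Bb trumpet sounds a major second below written, so the written part must be a major second above concert — transpose each note up.
G5 gives A5
E4 gives F#4
B3 gives C#4
C3 gives D3
Eb4 gives F4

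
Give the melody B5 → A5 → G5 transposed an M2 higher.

B5 -> C#6
A5 -> B5
G5 -> A5

C#6 B5 A5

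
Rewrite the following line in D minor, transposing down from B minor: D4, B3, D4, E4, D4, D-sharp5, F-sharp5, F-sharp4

From B down to D is a major sixth; apply that to each pitch.
D4 becomes F3
B3 becomes D3
D4 becomes F3
E4 becomes G3
D4 becomes F3
D#5 becomes F#4
F#5 becomes A4
F#4 becomes A3

F3 D3 F3 G3 F3 F#4 A4 A3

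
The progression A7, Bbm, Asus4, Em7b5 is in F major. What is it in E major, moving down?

G#7 Am G#sus4 D#m7b5

F major down to E major is a minor second; each chord root moves by that interval while the quality stays the same.
A7: root A down a minor second → G#, giving G#7.
Bbm: root Bb down a minor second → A, giving Am.
Asus4: root A down a minor second → G#, giving G#sus4.
Em7b5: root E down a minor second → D#, giving D#m7b5.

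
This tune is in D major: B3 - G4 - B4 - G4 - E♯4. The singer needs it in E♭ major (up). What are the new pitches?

C4 Ab4 C5 Ab4 F#4

D major to E♭ major up is a minor second, so every note moves up by that interval.
B3 gives C4
G4 gives Ab4
B4 gives C5
G4 gives Ab4
E#4 gives F#4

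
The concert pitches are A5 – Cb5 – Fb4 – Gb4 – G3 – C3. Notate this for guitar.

A6 Cb6 Fb5 Gb5 G4 C4

Written C4 sounds as C3 on the guitar, so concert pitches are written a perfect octave up.
A5 → A6
Cb5 → Cb6
Fb4 → Fb5
Gb4 → Gb5
G3 → G4
C3 → C4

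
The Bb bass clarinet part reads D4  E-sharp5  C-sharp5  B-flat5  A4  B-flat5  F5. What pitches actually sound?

C3 D#4 B3 Ab4 G3 Ab4 Eb4

The Bb bass clarinet sounds a major ninth below written, so transpose each written note down a major ninth.
D4 becomes C3
E#5 becomes D#4
C#5 becomes B3
Bb5 becomes Ab4
A4 becomes G3
Bb5 becomes Ab4
F5 becomes Eb4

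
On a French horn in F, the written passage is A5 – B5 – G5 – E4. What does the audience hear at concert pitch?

D5 E5 C5 A3

The French horn in F sounds a perfect fifth below written, so transpose each written note down a perfect fifth.
A5 → D5
B5 → E5
G5 → C5
E4 → A3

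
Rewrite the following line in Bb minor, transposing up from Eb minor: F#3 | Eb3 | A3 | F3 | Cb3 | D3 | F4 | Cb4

C#4 Bb3 E4 C4 Gb3 A3 C5 Gb4

Eb minor to Bb minor up is a perfect fifth, so every note moves up by that interval.
F#3 to C#4
Eb3 to Bb3
A3 to E4
F3 to C4
Cb3 to Gb3
D3 to A3
F4 to C5
Cb4 to Gb4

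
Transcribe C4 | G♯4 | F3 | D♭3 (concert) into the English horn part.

The English horn sounds a perfect fifth below written, so the written part must be a perfect fifth above concert — transpose each note up.
C4 gives G4
G#4 gives D#5
F3 gives C4
Db3 gives Ab3

G4 D#5 C4 Ab3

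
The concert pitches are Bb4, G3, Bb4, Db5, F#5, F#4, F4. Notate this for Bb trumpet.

C5 A3 C5 Eb5 G#5 G#4 G4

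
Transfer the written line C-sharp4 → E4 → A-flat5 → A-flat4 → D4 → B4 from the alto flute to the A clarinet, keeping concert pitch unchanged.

B3 D4 Gb5 Gb4 C4 A4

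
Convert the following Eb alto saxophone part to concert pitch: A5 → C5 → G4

Written C4 on the Eb alto saxophone sounds as Eb3, a major sixth lower; apply that shift to every note.
A5 to C5
C5 to Eb4
G4 to Bb3

C5 Eb4 Bb3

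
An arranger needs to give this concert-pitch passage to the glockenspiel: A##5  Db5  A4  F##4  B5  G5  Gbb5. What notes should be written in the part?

Written C4 sounds as C6 on the glockenspiel, so concert pitches are written a perfect fifteenth down.
A##5 becomes A##3
Db5 becomes Db3
A4 becomes A2
F##4 becomes F##2
B5 becomes B3
G5 becomes G3
Gbb5 becomes Gbb3

A##3 Db3 A2 F##2 B3 G3 Gbb3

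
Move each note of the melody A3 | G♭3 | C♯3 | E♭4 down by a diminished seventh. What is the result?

B#2 A2 D##2 F#3

A3 -> B#2
Gb3 -> A2
C#3 -> D##2
Eb4 -> F#3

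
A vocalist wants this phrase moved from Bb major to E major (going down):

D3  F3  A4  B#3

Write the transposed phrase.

Bb major to E major down is a diminished fifth, so every note moves down by that interval.
D3 gives G#2
F3 gives B2
A4 gives D#4
B#3 gives E##3

G#2 B2 D#4 E##3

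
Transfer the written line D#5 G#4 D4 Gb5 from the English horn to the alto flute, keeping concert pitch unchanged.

C#5 F#4 C4 Fb5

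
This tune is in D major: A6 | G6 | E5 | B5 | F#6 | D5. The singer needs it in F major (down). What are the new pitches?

C6 Bb5 G4 D5 A5 F4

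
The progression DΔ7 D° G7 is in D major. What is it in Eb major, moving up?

D major up to Eb major is a minor second; each chord root moves by that interval while the quality stays the same.
DΔ7: root D up a minor second → Eb, giving EbΔ7.
D°: root D up a minor second → Eb, giving Eb°.
G7: root G up a minor second → Ab, giving Ab7.

EbΔ7 Eb° Ab7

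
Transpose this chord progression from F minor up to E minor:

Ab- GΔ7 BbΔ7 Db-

F minor up to E minor is a major seventh; each chord root moves by that interval while the quality stays the same.
Ab-: root Ab up a major seventh → G, giving G-.
GΔ7: root G up a major seventh → F#, giving F#Δ7.
BbΔ7: root Bb up a major seventh → A, giving AΔ7.
Db-: root Db up a major seventh → C, giving C-.

G- F#Δ7 AΔ7 C-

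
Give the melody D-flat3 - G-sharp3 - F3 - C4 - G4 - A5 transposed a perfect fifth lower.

Db3 → Gb2
G#3 → C#3
F3 → Bb2
C4 → F3
G4 → C4
A5 → D5

Gb2 C#3 Bb2 F3 C4 D5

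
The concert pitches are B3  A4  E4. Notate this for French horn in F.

F#4 E5 B4

The French horn in F sounds a perfect fifth below written, so the written part must be a perfect fifth above concert — transpose each note up.
B3 becomes F#4
A4 becomes E5
E4 becomes B4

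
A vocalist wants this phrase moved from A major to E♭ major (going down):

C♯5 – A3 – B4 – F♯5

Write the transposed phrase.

A major to E♭ major down is an augmented fourth, so every note moves down by that interval.
C#5 -> G4
A3 -> Eb3
B4 -> F4
F#5 -> C5

G4 Eb3 F4 C5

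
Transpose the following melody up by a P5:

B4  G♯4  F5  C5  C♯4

B4 → F#5
G#4 → D#5
F5 → C6
C5 → G5
C#4 → G#4

F#5 D#5 C6 G5 G#4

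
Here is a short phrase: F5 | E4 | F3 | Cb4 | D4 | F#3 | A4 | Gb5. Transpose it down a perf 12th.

F5 → Bb3
E4 → A2
F3 → Bb1
Cb4 → Fb2
D4 → G2
F#3 → B1
A4 → D3
Gb5 → Cb4

Bb3 A2 Bb1 Fb2 G2 B1 D3 Cb4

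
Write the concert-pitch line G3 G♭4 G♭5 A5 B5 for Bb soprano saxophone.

A3 Ab4 Ab5 B5 C#6

Written C4 sounds as Bb3 on the Bb soprano saxophone, so concert pitches are written a major second up.
G3 to A3
Gb4 to Ab4
Gb5 to Ab5
A5 to B5
B5 to C#6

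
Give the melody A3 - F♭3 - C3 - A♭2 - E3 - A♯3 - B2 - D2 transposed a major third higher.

C#4 Ab3 E3 C3 G#3 C##4 D#3 F#2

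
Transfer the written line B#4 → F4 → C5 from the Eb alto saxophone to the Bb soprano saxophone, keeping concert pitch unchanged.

E#4 Bb3 F4

First find concert pitch: the Eb alto saxophone sounds a major sixth below written, so B#4 F4 C5 sounds D#4 Ab3 Eb4.
Then write for Bb soprano saxophone: it sounds a major second below written, so the part must be a major second above concert.
D#4 → E#4
Ab3 → Bb3
Eb4 → F4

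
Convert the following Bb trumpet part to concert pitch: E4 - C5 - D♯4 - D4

The Bb trumpet sounds a major second below written, so transpose each written note down a major second.
E4 becomes D4
C5 becomes Bb4
D#4 becomes C#4
D4 becomes C4

D4 Bb4 C#4 C4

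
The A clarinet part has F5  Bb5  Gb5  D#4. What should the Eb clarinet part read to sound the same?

B4 E5 C5 G##3

First find concert pitch: the A clarinet sounds a minor third below written, so F5 Bb5 Gb5 D#4 sounds D5 G5 Eb5 B#3.
Then write for Eb clarinet: it sounds a minor third above written, so the part must be a minor third below concert.
D5 → B4
G5 → E5
Eb5 → C5
B#3 → G##3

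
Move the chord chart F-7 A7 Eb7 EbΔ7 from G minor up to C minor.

G minor up to C minor is a perfect fourth; each chord root moves by that interval while the quality stays the same.
F-7: root F up a perfect fourth → Bb, giving Bb-7.
A7: root A up a perfect fourth → D, giving D7.
Eb7: root Eb up a perfect fourth → Ab, giving Ab7.
EbΔ7: root Eb up a perfect fourth → Ab, giving AbΔ7.

Bb-7 D7 Ab7 AbΔ7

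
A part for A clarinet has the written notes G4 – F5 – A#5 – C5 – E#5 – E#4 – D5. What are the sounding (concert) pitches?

Written C4 on the A clarinet sounds as A3, a minor third lower; apply that shift to every note.
G4 -> E4
F5 -> D5
A#5 -> F##5
C5 -> A4
E#5 -> C##5
E#4 -> C##4
D5 -> B4

E4 D5 F##5 A4 C##5 C##4 B4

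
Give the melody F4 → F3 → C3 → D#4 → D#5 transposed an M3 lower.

Db4 Db3 Ab2 B3 B4

F4 down a major third is Db4.
A major third down from F3 gives Db3.
C3 down a major third is Ab2.
A major third down from D#4 gives B3.
A major third down from D#5 gives B4.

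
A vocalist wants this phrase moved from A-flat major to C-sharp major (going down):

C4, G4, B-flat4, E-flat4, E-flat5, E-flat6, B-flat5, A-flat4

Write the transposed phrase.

From A-flat down to C-sharp is a diminished sixth; apply that to each pitch.
C4 → E#3
G4 → B#3
Bb4 → D#4
Eb4 → G#3
Eb5 → G#4
Eb6 → G#5
Bb5 → D#5
Ab4 → C#4

E#3 B#3 D#4 G#3 G#4 G#5 D#5 C#4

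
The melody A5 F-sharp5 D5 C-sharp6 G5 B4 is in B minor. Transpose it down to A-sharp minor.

B minor to A-sharp minor down is a minor second, so every note moves down by that interval.
A5 gives G#5
F#5 gives E#5
D5 gives C#5
C#6 gives B#5
G5 gives F#5
B4 gives A#4

G#5 E#5 C#5 B#5 F#5 A#4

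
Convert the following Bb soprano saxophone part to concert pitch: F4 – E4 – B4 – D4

Eb4 D4 A4 C4

The Bb soprano saxophone sounds a major second below written, so transpose each written note down a major second.
F4 to Eb4
E4 to D4
B4 to A4
D4 to C4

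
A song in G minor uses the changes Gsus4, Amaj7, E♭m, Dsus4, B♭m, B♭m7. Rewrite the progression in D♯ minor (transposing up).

G minor up to D♯ minor is an augmented fifth; each chord root moves by that interval while the quality stays the same.
Gsus4: root G up an augmented fifth → D#, giving D#sus4.
Amaj7: root A up an augmented fifth → E#, giving E#maj7.
E♭m: root E♭ up an augmented fifth → B, giving Bm.
Dsus4: root D up an augmented fifth → A#, giving A#sus4.
B♭m: root B♭ up an augmented fifth → F#, giving F#m.
B♭m7: root B♭ up an augmented fifth → F#, giving F#m7.

D#sus4 E#maj7 Bm A#sus4 F#m F#m7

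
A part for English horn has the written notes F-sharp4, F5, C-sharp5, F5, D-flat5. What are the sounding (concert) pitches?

Written C4 on the English horn sounds as F3, a perfect fifth lower; apply that shift to every note.
F#4 → B3
F5 → Bb4
C#5 → F#4
F5 → Bb4
Db5 → Gb4

B3 Bb4 F#4 Bb4 Gb4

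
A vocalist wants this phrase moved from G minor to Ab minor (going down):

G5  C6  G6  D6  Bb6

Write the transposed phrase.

Ab4 Db5 Ab5 Eb5 Cb6

From G down to Ab is a major seventh; apply that to each pitch.
G5 becomes Ab4
C6 becomes Db5
G6 becomes Ab5
D6 becomes Eb5
Bb6 becomes Cb6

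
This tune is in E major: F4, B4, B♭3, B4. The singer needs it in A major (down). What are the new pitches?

Bb3 E4 Eb3 E4

E major to A major down is a perfect fifth, so every note moves down by that interval.
F4 to Bb3
B4 to E4
Bb3 to Eb3
B4 to E4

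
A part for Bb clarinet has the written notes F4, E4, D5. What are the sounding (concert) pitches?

Written C4 on the Bb clarinet sounds as Bb3, a major second lower; apply that shift to every note.
F4 → Eb4
E4 → D4
D5 → C5

Eb4 D4 C5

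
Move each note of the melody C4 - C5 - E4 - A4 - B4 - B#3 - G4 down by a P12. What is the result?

C4 gives F2
C5 gives F3
E4 gives A2
A4 gives D3
B4 gives E3
B#3 gives E#2
G4 gives C3

F2 F3 A2 D3 E3 E#2 C3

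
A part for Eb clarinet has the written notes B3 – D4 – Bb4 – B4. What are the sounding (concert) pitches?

D4 F4 Db5 D5

Written C4 on the Eb clarinet sounds as Eb4, a minor third higher; apply that shift to every note.
B3 to D4
D4 to F4
Bb4 to Db5
B4 to D5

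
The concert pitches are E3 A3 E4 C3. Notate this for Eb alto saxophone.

The Eb alto saxophone sounds a major sixth below written, so the written part must be a major sixth above concert — transpose each note up.
E3 becomes C#4
A3 becomes F#4
E4 becomes C#5
C3 becomes A3

C#4 F#4 C#5 A3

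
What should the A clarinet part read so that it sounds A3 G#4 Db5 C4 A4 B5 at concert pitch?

The A clarinet sounds a minor third below written, so the written part must be a minor third above concert — transpose each note up.
A3 gives C4
G#4 gives B4
Db5 gives Fb5
C4 gives Eb4
A4 gives C5
B5 gives D6

C4 B4 Fb5 Eb4 C5 D6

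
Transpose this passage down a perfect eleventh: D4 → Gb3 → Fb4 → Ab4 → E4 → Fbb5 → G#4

D4: an eleventh down reaches A, and 17 semitones makes it A2.
Gb3: an eleventh down reaches D, and 17 semitones makes it Db2.
Fb4 down a perfect eleventh is Cb3.
Ab4: an eleventh down reaches E, and 17 semitones makes it Eb3.
E4: an eleventh down reaches B, and 17 semitones makes it B2.
Fbb5: an eleventh down reaches C, and 17 semitones makes it Cbb4.
A perfect eleventh down from G#4 gives D#3.

A2 Db2 Cb3 Eb3 B2 Cbb4 D#3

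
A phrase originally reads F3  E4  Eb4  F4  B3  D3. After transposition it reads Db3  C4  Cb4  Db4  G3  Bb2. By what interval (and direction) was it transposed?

From F3 to Db3 is 3 letter names — a third of some quality.
Db3 to F3 is 4 semitones, which makes it a major third; the second version is lower, so the direction is down.
Checking another pair — D3 → Bb2 — gives the same interval.

down a major third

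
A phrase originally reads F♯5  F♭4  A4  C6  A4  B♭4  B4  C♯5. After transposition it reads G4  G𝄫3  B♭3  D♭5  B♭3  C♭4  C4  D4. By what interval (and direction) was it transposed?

down a major seventh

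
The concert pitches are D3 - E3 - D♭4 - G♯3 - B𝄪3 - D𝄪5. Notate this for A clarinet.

F3 G3 Fb4 B3 D##4 F##5

Written C4 sounds as A3 on the A clarinet, so concert pitches are written a minor third up.
D3 -> F3
E3 -> G3
Db4 -> Fb4
G#3 -> B3
B##3 -> D##4
D##5 -> F##5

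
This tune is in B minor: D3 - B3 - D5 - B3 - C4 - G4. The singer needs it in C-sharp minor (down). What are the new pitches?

E2 C#3 E4 C#3 D3 A3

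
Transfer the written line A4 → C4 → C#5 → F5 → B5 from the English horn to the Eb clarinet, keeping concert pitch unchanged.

First find concert pitch: the English horn sounds a perfect fifth below written, so A4 C4 C#5 F5 B5 sounds D4 F3 F#4 Bb4 E5.
Then write for Eb clarinet: it sounds a minor third above written, so the part must be a minor third below concert.
D4 → B3
F3 → D3
F#4 → D#4
Bb4 → G4
E5 → C#5

B3 D3 D#4 G4 C#5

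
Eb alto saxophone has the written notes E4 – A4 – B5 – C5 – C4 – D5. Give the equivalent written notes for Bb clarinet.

A3 D4 E5 F4 F3 G4

First find concert pitch: the Eb alto saxophone sounds a major sixth below written, so E4 A4 B5 C5 C4 D5 sounds G3 C4 D5 Eb4 Eb3 F4.
Then write for Bb clarinet: it sounds a major second below written, so the part must be a major second above concert.
G3 → A3
C4 → D4
D5 → E5
Eb4 → F4
Eb3 → F3
F4 → G4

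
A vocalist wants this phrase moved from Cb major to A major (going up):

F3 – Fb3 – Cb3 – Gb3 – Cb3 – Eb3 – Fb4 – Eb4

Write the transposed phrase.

Cb major to A major up is an augmented sixth, so every note moves up by that interval.
F3 -> D#4
Fb3 -> D4
Cb3 -> A3
Gb3 -> E4
Cb3 -> A3
Eb3 -> C#4
Fb4 -> D5
Eb4 -> C#5

D#4 D4 A3 E4 A3 C#4 D5 C#5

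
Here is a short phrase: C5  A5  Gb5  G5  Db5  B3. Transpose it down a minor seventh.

D4 B4 Ab4 A4 Eb4 C#3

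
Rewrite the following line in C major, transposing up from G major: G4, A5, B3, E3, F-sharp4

G major to C major up is a perfect fourth, so every note moves up by that interval.
G4 to C5
A5 to D6
B3 to E4
E3 to A3
F#4 to B4

C5 D6 E4 A3 B4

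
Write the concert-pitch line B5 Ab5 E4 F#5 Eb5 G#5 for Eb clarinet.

G#5 F5 C#4 D#5 C5 E#5

The Eb clarinet sounds a minor third above written, so the written part must be a minor third below concert — transpose each note down.
B5 gives G#5
Ab5 gives F5
E4 gives C#4
F#5 gives D#5
Eb5 gives C5
G#5 gives E#5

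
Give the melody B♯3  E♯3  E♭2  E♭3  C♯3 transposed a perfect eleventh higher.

B#3 → E#5
E#3 → A#4
Eb2 → Ab3
Eb3 → Ab4
C#3 → F#4

E#5 A#4 Ab3 Ab4 F#4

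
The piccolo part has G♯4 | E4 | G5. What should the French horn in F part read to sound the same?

D#6 B5 D7

First find concert pitch: the piccolo sounds a perfect octave above written, so G♯4 E4 G5 sounds G#5 E5 G6.
Then write for French horn in F: it sounds a perfect fifth below written, so the part must be a perfect fifth above concert.
G#5 → D#6
E5 → B5
G6 → D7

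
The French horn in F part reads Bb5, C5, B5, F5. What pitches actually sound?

Written C4 on the French horn in F sounds as F3, a perfect fifth lower; apply that shift to every note.
Bb5 -> Eb5
C5 -> F4
B5 -> E5
F5 -> Bb4

Eb5 F4 E5 Bb4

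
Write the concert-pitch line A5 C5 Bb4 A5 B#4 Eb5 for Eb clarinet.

The Eb clarinet sounds a minor third above written, so the written part must be a minor third below concert — transpose each note down.
A5 gives F#5
C5 gives A4
Bb4 gives G4
A5 gives F#5
B#4 gives G##4
Eb5 gives C5

F#5 A4 G4 F#5 G##4 C5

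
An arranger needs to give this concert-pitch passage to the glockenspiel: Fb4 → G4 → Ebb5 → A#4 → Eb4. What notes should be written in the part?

Written C4 sounds as C6 on the glockenspiel, so concert pitches are written a perfect fifteenth down.
Fb4 becomes Fb2
G4 becomes G2
Ebb5 becomes Ebb3
A#4 becomes A#2
Eb4 becomes Eb2

Fb2 G2 Ebb3 A#2 Eb2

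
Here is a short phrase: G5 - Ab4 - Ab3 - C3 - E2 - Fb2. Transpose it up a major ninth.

A6 Bb5 Bb4 D4 F#3 Gb3

G5 becomes A6
Ab4 becomes Bb5
Ab3 becomes Bb4
C3 becomes D4
E2 becomes F#3
Fb2 becomes Gb3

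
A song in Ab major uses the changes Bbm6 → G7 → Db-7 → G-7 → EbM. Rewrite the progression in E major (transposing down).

F#m6 D#7 A-7 D#-7 BM

Ab major down to E major is a diminished fourth; each chord root moves by that interval while the quality stays the same.
Bbm6: root Bb down a diminished fourth → F#, giving F#m6.
G7: root G down a diminished fourth → D#, giving D#7.
Db-7: root Db down a diminished fourth → A, giving A-7.
G-7: root G down a diminished fourth → D#, giving D#-7.
EbM: root Eb down a diminished fourth → B, giving BM.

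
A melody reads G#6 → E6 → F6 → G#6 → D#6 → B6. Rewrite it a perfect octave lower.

G#5 E5 F5 G#5 D#5 B5

G#6 becomes G#5
E6 becomes E5
F6 becomes F5
G#6 becomes G#5
D#6 becomes D#5
B6 becomes B5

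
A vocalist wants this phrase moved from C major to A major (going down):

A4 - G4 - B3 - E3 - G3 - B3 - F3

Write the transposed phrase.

F#4 E4 G#3 C#3 E3 G#3 D3

From C down to A is a minor third; apply that to each pitch.
A4 gives F#4
G4 gives E4
B3 gives G#3
E3 gives C#3
G3 gives E3
B3 gives G#3
F3 gives D3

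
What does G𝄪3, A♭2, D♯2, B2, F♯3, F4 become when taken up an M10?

G##3 up a major tenth is B##4.
A major tenth up from Ab2 gives C4.
D#2: a tenth up reaches F, and 16 semitones makes it F##3.
A major tenth up from B2 gives D#4.
A major tenth up from F#3 gives A#4.
A major tenth up from F4 gives A5.

B##4 C4 F##3 D#4 A#4 A5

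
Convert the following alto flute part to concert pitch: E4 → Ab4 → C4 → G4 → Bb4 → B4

B3 Eb4 G3 D4 F4 F#4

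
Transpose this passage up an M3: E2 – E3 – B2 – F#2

G#2 G#3 D#3 A#2

E2 up a major third is G#2.
A major third up from E3 gives G#3.
B2: a third up reaches D, and 4 semitones makes it D#3.
A major third up from F#2 gives A#2.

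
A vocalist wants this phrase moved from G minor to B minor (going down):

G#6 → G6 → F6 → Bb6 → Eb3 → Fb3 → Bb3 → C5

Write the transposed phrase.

B#5 B5 A5 D6 G2 Ab2 D3 E4

From G down to B is a minor sixth; apply that to each pitch.
G#6 becomes B#5
G6 becomes B5
F6 becomes A5
Bb6 becomes D6
Eb3 becomes G2
Fb3 becomes Ab2
Bb3 becomes D3
C5 becomes E4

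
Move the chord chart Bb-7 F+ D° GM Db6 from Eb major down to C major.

Eb major down to C major is a minor third; each chord root moves by that interval while the quality stays the same.
Bb-7: root Bb down a minor third → G, giving G-7.
F+: root F down a minor third → D, giving D+.
D°: root D down a minor third → B, giving B°.
GM: root G down a minor third → E, giving EM.
Db6: root Db down a minor third → Bb, giving Bb6.

G-7 D+ B° EM Bb6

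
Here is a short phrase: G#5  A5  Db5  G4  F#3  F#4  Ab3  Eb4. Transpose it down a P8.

G#4 A4 Db4 G3 F#2 F#3 Ab2 Eb3

G#5 becomes G#4
A5 becomes A4
Db5 becomes Db4
G4 becomes G3
F#3 becomes F#2
F#4 becomes F#3
Ab3 becomes Ab2
Eb4 becomes Eb3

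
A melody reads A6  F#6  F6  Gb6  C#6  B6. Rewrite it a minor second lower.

G#6 E#6 E6 F6 B#5 A#6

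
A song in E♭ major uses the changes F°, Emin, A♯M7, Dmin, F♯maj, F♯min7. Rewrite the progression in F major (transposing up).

E♭ major up to F major is a major second; each chord root moves by that interval while the quality stays the same.
F°: root F up a major second → G, giving G°.
Emin: root E up a major second → F#, giving F#min.
A♯M7: root A♯ up a major second → B#, giving B#M7.
Dmin: root D up a major second → E, giving Emin.
F♯maj: root F♯ up a major second → G#, giving G#maj.
F♯min7: root F♯ up a major second → G#, giving G#min7.

G° F#min B#M7 Emin G#maj G#min7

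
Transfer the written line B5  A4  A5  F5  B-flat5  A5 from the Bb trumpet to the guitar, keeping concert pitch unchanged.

First find concert pitch: the Bb trumpet sounds a major second below written, so B5 A4 A5 F5 B-flat5 A5 sounds A5 G4 G5 Eb5 Ab5 G5.
Then write for guitar: it sounds a perfect octave below written, so the part must be a perfect octave above concert.
A5 → A6
G4 → G5
G5 → G6
Eb5 → Eb6
Ab5 → Ab6
G5 → G6

A6 G5 G6 Eb6 Ab6 G6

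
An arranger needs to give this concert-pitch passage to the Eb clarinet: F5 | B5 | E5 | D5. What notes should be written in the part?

D5 G#5 C#5 B4

The Eb clarinet sounds a minor third above written, so the written part must be a minor third below concert — transpose each note down.
F5 becomes D5
B5 becomes G#5
E5 becomes C#5
D5 becomes B4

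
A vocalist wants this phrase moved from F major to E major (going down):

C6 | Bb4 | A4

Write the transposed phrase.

B5 A4 G#4

From F down to E is a minor second; apply that to each pitch.
C6 gives B5
Bb4 gives A4
A4 gives G#4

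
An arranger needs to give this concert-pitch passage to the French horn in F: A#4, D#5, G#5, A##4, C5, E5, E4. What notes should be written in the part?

E#5 A#5 D#6 E##5 G5 B5 B4

The French horn in F sounds a perfect fifth below written, so the written part must be a perfect fifth above concert — transpose each note up.
A#4 -> E#5
D#5 -> A#5
G#5 -> D#6
A##4 -> E##5
C5 -> G5
E5 -> B5
E4 -> B4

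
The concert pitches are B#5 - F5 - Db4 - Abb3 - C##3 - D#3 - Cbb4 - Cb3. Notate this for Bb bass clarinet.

C##7 G6 Eb5 Bbb4 D##4 E#4 Dbb5 Db4

Written C4 sounds as Bb2 on the Bb bass clarinet, so concert pitches are written a major ninth up.
B#5 -> C##7
F5 -> G6
Db4 -> Eb5
Abb3 -> Bbb4
C##3 -> D##4
D#3 -> E#4
Cbb4 -> Dbb5
Cb3 -> Db4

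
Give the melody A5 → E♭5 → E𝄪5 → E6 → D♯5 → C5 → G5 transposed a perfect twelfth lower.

D4 Ab3 A##3 A4 G#3 F3 C4

A5 becomes D4
Eb5 becomes Ab3
E##5 becomes A##3
E6 becomes A4
D#5 becomes G#3
C5 becomes F3
G5 becomes C4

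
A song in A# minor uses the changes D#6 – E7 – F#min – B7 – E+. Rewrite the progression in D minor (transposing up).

G6 Ab7 Bbmin Eb7 Ab+

A# minor up to D minor is a diminished fourth; each chord root moves by that interval while the quality stays the same.
D#6: root D# up a diminished fourth → G, giving G6.
E7: root E up a diminished fourth → Ab, giving Ab7.
F#min: root F# up a diminished fourth → Bb, giving Bbmin.
B7: root B up a diminished fourth → Eb, giving Eb7.
E+: root E up a diminished fourth → Ab, giving Ab+.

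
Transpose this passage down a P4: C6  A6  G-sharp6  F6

C6 down a perfect fourth is G5.
A perfect fourth down from A6 gives E6.
G#6: a fourth down reaches D, and 5 semitones makes it D#6.
F6 down a perfect fourth is C6.

G5 E6 D#6 C6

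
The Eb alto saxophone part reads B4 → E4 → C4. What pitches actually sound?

D4 G3 Eb3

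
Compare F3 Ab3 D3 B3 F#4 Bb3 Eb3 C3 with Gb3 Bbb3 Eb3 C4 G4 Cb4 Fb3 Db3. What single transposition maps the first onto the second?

Take the first pair: F3 → Gb3. F to G spans 2 letter names, so the interval is some kind of second.
F3 to Gb3 is 1 semitone, which makes it a minor second; the second version is higher, so the direction is up.
Checking another pair — C3 → Db3 — gives the same interval.

up a minor second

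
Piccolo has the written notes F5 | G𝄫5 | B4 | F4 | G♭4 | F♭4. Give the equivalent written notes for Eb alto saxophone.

D7 Ebb7 G#6 D6 Eb6 Db6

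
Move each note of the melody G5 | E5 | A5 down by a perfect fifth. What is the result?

G5 down a perfect fifth is C5.
E5 down a perfect fifth is A4.
A perfect fifth down from A5 gives D5.

C5 A4 D5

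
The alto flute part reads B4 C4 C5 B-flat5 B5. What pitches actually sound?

F#4 G3 G4 F5 F#5

Written C4 on the alto flute sounds as G3, a perfect fourth lower; apply that shift to every note.
B4 becomes F#4
C4 becomes G3
C5 becomes G4
Bb5 becomes F5
B5 becomes F#5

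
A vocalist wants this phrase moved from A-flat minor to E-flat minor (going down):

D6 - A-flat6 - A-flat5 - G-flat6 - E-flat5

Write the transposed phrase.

A5 Eb6 Eb5 Db6 Bb4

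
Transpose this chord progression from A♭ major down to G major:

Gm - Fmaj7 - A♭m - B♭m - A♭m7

F#m Emaj7 Gm Am Gm7

A♭ major down to G major is a minor second; each chord root moves by that interval while the quality stays the same.
Gm: root G down a minor second → F#, giving F#m.
Fmaj7: root F down a minor second → E, giving Emaj7.
A♭m: root A♭ down a minor second → G, giving Gm.
B♭m: root B♭ down a minor second → A, giving Am.
A♭m7: root A♭ down a minor second → G, giving Gm7.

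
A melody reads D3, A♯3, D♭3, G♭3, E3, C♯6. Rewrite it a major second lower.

A major second down from D3 gives C3.
A#3: a second down reaches G, and 2 semitones makes it G#3.
Db3: a second down reaches C, and 2 semitones makes it Cb3.
Gb3 down a major second is Fb3.
A major second down from E3 gives D3.
C#6 down a major second is B5.

C3 G#3 Cb3 Fb3 D3 B5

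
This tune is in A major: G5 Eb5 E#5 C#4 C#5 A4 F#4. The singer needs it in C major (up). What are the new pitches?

From A up to C is a minor third; apply that to each pitch.
G5 gives Bb5
Eb5 gives Gb5
E#5 gives G#5
C#4 gives E4
C#5 gives E5
A4 gives C5
F#4 gives A4

Bb5 Gb5 G#5 E4 E5 C5 A4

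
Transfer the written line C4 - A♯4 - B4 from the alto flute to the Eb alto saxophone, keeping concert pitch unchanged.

First find concert pitch: the alto flute sounds a perfect fourth below written, so C4 A♯4 B4 sounds G3 E#4 F#4.
Then write for Eb alto saxophone: it sounds a major sixth below written, so the part must be a major sixth above concert.
G3 → E4
E#4 → C##5
F#4 → D#5

E4 C##5 D#5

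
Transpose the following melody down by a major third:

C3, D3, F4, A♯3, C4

A major third down from C3 gives Ab2.
D3 down a major third is Bb2.
A major third down from F4 gives Db4.
A#3 down a major third is F#3.
A major third down from C4 gives Ab3.

Ab2 Bb2 Db4 F#3 Ab3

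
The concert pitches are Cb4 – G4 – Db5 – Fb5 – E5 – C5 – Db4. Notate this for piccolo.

Cb3 G3 Db4 Fb4 E4 C4 Db3

The piccolo sounds a perfect octave above written, so the written part must be a perfect octave below concert — transpose each note down.
Cb4 gives Cb3
G4 gives G3
Db5 gives Db4
Fb5 gives Fb4
E5 gives E4
C5 gives C4
Db4 gives Db3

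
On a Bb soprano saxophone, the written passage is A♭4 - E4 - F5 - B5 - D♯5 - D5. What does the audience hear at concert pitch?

Gb4 D4 Eb5 A5 C#5 C5

Written C4 on the Bb soprano saxophone sounds as Bb3, a major second lower; apply that shift to every note.
Ab4 → Gb4
E4 → D4
F5 → Eb5
B5 → A5
D#5 → C#5
D5 → C5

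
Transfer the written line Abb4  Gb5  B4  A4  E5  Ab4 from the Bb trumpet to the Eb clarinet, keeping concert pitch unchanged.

Ebb4 Db5 F#4 E4 B4 Eb4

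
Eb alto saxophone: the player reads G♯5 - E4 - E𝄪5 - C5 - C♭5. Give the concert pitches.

B4 G3 G##4 Eb4 Ebb4

Written C4 on the Eb alto saxophone sounds as Eb3, a major sixth lower; apply that shift to every note.
G#5 gives B4
E4 gives G3
E##5 gives G##4
C5 gives Eb4
Cb5 gives Ebb4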